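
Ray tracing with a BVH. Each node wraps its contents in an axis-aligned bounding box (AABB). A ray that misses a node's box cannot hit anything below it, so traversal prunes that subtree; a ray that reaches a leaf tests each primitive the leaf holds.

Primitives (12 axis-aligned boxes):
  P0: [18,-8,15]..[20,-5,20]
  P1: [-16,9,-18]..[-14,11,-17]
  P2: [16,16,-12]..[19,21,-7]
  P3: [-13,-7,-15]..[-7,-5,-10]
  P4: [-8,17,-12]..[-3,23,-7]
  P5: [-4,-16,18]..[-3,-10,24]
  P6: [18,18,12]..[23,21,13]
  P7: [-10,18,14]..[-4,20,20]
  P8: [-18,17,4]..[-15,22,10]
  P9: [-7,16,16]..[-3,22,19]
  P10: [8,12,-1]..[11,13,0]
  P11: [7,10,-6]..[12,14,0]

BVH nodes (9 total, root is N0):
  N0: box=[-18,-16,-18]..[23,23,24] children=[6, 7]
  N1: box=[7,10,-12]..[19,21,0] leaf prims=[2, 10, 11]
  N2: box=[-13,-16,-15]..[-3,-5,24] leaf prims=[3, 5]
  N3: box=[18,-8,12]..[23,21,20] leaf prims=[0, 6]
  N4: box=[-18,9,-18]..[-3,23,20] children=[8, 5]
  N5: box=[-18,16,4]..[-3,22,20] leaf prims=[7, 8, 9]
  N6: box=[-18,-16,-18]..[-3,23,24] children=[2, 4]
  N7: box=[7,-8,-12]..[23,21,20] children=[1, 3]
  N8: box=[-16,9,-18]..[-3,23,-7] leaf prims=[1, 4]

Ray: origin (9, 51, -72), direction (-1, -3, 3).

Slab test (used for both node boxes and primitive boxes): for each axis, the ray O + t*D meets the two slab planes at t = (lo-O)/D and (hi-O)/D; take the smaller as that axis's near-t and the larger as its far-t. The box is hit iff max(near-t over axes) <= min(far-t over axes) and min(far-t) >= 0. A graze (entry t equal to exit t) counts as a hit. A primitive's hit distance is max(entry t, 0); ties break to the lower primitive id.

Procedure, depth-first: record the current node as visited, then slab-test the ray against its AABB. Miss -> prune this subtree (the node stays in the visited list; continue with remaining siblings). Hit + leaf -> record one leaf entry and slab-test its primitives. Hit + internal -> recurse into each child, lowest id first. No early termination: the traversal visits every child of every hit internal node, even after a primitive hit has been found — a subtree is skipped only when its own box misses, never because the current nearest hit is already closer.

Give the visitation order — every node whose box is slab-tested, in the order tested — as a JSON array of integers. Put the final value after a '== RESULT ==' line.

Trace the traversal:
N0 x:[-14,27] y:[28/3,67/3] z:[18,32] -> hit [18,67/3], descend [6, 7]
  N6 x:[12,27] y:[28/3,67/3] z:[18,32] -> hit [18,67/3], descend [2, 4]
    N2 x:[12,22] y:[56/3,67/3] z:[19,32] -> hit [19,22] leaf, test {P3@t=19, P5(miss)}
    N4 x:[12,27] y:[28/3,14] z:[18,92/3] -> miss, prune
  N7 x:[-14,2] y:[10,59/3] z:[20,92/3] -> miss, prune

Visited [0, 6, 2, 4, 7]. Tests: 5 box, 1 leaf. Nearest: P3.

== RESULT ==
[0, 6, 2, 4, 7]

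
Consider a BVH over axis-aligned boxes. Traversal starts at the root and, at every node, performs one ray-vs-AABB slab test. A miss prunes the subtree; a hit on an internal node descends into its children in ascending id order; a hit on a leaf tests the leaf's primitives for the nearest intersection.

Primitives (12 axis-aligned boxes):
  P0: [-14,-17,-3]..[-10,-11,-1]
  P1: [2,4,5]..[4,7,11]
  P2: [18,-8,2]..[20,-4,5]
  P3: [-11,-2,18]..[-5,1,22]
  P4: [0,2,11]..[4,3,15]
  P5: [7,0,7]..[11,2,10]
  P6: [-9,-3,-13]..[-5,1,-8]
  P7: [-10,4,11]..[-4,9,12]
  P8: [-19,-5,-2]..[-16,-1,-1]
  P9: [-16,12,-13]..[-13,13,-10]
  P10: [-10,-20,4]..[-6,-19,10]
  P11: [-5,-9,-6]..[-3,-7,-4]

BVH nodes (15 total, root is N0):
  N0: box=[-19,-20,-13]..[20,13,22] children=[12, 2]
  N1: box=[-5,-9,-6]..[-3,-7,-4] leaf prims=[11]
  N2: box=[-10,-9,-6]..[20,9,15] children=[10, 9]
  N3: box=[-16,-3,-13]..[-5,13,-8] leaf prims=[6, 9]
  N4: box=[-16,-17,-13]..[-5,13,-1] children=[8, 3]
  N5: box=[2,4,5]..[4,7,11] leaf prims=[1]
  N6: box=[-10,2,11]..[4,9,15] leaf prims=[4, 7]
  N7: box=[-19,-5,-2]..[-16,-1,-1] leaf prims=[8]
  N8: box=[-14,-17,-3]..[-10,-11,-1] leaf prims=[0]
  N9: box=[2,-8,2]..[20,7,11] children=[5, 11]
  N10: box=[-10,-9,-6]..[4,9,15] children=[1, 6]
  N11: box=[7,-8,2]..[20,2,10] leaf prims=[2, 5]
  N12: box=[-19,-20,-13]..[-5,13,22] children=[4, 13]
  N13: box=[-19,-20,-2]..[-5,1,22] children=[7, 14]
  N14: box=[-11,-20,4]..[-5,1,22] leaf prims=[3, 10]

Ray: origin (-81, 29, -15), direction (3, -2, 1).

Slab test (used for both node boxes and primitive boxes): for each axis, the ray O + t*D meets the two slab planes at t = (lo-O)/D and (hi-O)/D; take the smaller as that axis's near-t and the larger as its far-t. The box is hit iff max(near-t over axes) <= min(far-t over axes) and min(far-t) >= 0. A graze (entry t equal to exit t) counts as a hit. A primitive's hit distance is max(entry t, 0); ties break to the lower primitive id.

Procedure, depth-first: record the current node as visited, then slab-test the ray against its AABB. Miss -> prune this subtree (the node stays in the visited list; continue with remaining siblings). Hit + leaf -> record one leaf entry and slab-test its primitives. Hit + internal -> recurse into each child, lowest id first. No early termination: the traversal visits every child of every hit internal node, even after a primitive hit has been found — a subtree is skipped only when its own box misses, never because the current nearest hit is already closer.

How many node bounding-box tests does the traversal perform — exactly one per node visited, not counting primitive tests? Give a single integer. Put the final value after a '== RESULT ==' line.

Trace the traversal:
N0 x:[62/3,101/3] y:[8,49/2] z:[2,37] -> hit [62/3,49/2], descend [2, 12]
  N2 x:[71/3,101/3] y:[10,19] z:[9,30] -> miss, prune
  N12 x:[62/3,76/3] y:[8,49/2] z:[2,37] -> hit [62/3,49/2], descend [4, 13]
    N4 x:[65/3,76/3] y:[8,23] z:[2,14] -> miss, prune
    N13 x:[62/3,76/3] y:[14,49/2] z:[13,37] -> hit [62/3,49/2], descend [7, 14]
      N7 x:[62/3,65/3] y:[15,17] z:[13,14] -> miss, prune
      N14 x:[70/3,76/3] y:[14,49/2] z:[19,37] -> hit [70/3,49/2] leaf, test {P3(miss), P10@t=24}

Visited [0, 2, 12, 4, 13, 7, 14]. Tests: 7 box, 1 leaf. Nearest: P10.

== RESULT ==
7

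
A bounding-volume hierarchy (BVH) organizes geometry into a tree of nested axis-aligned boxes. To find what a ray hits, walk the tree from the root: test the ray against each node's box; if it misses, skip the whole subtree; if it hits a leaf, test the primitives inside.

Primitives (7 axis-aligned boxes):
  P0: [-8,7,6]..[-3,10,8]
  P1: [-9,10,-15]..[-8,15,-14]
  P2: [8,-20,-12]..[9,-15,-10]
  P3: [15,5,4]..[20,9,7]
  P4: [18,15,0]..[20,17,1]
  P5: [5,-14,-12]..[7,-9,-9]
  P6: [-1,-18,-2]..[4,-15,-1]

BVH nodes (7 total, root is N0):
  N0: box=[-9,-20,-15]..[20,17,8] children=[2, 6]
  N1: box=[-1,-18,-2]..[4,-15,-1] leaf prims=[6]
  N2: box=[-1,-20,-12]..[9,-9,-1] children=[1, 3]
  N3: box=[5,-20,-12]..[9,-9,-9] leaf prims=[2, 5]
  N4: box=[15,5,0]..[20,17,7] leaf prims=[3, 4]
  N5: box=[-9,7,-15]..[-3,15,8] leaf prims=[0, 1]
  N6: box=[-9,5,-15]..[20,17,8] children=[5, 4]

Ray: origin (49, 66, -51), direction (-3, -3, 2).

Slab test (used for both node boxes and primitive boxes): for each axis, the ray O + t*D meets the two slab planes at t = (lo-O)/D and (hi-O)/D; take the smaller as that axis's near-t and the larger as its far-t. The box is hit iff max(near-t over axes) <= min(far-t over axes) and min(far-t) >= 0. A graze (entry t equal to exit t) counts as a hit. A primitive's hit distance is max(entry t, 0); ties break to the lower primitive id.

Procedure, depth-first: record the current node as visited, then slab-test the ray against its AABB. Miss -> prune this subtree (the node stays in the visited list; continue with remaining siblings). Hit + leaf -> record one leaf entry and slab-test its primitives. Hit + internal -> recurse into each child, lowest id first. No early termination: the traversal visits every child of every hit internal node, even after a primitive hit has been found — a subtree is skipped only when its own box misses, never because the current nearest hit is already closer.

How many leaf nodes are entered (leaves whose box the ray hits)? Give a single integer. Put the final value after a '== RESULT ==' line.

Walk:
N0 x:[29/3,58/3] y:[49/3,86/3] z:[18,59/2] -> hit [18,58/3], descend [2, 6]
  N2 x:[40/3,50/3] y:[25,86/3] z:[39/2,25] -> miss, prune
  N6 x:[29/3,58/3] y:[49/3,61/3] z:[18,59/2] -> hit [18,58/3], descend [4, 5]
    N4 x:[29/3,34/3] y:[49/3,61/3] z:[51/2,29] -> miss, prune
    N5 x:[52/3,58/3] y:[17,59/3] z:[18,59/2] -> hit [18,58/3] leaf, test {P0(miss), P1(miss)}

order=[0, 2, 6, 4, 5]  |boxes|=5  |leaves|=1  hit=miss

== RESULT ==
1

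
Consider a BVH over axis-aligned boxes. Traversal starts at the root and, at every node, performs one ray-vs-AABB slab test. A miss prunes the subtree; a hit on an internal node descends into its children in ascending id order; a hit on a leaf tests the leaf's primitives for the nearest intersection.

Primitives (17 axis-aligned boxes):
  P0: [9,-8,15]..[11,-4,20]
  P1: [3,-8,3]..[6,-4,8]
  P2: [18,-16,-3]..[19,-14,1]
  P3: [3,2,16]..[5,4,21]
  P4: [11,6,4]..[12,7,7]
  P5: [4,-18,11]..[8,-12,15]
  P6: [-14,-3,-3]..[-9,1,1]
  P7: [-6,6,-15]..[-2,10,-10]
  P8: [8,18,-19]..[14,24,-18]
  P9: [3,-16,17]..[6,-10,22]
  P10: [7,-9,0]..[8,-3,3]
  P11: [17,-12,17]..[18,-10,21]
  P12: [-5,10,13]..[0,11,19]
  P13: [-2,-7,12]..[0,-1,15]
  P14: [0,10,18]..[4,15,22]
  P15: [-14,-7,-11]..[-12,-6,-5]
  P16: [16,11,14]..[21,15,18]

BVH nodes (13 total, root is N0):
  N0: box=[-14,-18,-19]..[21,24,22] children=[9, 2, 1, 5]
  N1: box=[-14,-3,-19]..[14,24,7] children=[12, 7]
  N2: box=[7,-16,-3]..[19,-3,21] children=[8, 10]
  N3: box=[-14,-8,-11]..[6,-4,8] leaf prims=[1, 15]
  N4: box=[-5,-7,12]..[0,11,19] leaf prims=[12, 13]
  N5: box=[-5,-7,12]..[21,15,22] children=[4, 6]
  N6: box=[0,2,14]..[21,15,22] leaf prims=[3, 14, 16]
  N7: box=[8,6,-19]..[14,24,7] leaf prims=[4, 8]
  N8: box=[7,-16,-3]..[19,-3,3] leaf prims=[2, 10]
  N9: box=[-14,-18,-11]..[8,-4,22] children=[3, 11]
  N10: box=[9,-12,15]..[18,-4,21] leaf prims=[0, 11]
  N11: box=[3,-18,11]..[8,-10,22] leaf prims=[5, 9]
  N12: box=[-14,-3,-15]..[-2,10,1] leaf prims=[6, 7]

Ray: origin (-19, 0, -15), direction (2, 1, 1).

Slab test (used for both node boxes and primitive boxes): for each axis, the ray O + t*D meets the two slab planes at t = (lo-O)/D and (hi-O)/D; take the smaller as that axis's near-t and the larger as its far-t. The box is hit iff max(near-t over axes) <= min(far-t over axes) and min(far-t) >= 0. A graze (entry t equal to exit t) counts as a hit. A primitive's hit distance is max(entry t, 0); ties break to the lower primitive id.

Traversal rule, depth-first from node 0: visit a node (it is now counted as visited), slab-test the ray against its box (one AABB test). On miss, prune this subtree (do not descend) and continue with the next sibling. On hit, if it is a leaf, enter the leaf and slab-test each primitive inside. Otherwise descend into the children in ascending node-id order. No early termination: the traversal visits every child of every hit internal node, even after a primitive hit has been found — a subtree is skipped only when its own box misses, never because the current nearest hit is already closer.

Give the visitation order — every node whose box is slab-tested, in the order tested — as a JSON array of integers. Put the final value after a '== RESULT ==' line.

Trace the traversal:
N0 x:[5/2,20] y:[-18,24] z:[-4,37] -> hit [5/2,20], descend [1, 2, 5, 9]
  N1 x:[5/2,33/2] y:[-3,24] z:[-4,22] -> hit [5/2,33/2], descend [7, 12]
    N7 x:[27/2,33/2] y:[6,24] z:[-4,22] -> hit [27/2,33/2] leaf, test {P4(miss), P8(miss)}
    N12 x:[5/2,17/2] y:[-3,10] z:[0,16] -> hit [5/2,17/2] leaf, test {P6(miss), P7(miss)}
  N2 x:[13,19] y:[-16,-3] z:[12,36] -> miss, prune
  N5 x:[7,20] y:[-7,15] z:[27,37] -> miss, prune
  N9 x:[5/2,27/2] y:[-18,-4] z:[4,37] -> miss, prune

Summary -> nodes [0, 1, 7, 12, 2, 5, 9]; box-tests=7; leaf-entries=2; first=miss

== RESULT ==
[0, 1, 7, 12, 2, 5, 9]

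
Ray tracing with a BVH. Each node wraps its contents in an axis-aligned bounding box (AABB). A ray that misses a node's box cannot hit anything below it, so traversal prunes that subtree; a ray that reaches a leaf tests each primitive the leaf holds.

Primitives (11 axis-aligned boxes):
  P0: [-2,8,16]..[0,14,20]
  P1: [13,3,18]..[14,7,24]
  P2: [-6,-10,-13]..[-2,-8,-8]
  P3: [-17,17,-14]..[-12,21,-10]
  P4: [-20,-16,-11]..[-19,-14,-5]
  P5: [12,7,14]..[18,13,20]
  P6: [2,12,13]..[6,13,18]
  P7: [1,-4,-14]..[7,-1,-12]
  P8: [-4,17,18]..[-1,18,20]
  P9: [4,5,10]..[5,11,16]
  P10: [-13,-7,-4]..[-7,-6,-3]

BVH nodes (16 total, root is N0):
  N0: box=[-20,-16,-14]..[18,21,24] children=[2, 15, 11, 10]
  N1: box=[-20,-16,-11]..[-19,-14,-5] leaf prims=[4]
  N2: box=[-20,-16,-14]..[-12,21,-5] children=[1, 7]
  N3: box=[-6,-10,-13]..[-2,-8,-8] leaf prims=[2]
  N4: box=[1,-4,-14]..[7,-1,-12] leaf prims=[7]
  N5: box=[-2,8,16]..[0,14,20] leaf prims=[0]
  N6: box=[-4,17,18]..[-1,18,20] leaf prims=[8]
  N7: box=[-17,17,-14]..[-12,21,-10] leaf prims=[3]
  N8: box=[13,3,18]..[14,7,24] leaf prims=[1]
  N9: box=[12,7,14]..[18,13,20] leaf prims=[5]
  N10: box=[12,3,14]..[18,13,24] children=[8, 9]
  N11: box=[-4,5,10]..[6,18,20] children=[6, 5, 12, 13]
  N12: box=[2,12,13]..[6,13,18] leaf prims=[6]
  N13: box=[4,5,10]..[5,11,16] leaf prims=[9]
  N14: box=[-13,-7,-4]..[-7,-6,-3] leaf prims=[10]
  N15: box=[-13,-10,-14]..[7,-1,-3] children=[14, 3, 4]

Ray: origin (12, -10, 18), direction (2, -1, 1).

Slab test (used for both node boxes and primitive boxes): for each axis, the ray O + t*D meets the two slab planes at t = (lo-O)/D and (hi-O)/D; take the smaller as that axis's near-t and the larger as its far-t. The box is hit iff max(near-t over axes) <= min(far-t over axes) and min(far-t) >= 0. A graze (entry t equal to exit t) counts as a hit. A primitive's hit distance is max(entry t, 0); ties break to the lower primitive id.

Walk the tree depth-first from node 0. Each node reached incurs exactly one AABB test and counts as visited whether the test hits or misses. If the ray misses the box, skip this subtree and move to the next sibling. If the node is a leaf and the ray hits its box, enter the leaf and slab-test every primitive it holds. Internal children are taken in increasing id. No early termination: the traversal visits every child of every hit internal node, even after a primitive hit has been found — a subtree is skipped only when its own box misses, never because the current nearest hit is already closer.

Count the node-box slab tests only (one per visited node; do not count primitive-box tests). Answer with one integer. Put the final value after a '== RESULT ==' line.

Trace the traversal:
N0 x:[-16,3] y:[-31,6] z:[-32,6] -> hit [-16,3], descend [2, 10, 11, 15]
  N2 x:[-16,-12] y:[-31,6] z:[-32,-23] -> miss, prune
  N10 x:[0,3] y:[-23,-13] z:[-4,6] -> miss, prune
  N11 x:[-8,-3] y:[-28,-15] z:[-8,2] -> miss, prune
  N15 x:[-25/2,-5/2] y:[-9,0] z:[-32,-21] -> miss, prune

Summary -> nodes [0, 2, 10, 11, 15]; box-tests=5; leaf-entries=0; first=miss

== RESULT ==
5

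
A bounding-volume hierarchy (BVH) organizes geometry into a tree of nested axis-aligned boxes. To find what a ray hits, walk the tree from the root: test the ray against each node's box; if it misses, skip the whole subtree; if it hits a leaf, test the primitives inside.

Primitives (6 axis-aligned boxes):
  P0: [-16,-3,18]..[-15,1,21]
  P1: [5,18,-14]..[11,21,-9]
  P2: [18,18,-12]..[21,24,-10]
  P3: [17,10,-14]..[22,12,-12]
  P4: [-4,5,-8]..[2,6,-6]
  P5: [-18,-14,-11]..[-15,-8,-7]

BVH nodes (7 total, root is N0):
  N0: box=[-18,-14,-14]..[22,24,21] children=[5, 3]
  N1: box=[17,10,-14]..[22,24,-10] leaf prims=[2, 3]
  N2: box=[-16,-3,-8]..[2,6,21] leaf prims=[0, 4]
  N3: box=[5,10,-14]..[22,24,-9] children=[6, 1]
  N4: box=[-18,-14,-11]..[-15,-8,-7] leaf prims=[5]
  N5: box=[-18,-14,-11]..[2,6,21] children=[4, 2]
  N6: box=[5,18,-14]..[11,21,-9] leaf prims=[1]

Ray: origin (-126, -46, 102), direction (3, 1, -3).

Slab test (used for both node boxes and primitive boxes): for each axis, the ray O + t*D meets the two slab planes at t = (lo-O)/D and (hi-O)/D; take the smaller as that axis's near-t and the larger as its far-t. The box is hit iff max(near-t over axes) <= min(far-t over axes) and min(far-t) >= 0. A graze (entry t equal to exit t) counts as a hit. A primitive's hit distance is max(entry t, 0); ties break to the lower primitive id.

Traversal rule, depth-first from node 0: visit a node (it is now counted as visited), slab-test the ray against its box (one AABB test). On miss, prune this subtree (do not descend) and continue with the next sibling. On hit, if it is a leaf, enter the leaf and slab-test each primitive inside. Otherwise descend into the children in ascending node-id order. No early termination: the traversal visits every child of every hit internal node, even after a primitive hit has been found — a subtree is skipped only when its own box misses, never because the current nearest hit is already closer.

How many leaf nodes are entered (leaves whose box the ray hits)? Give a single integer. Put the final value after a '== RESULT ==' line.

Traverse from the root:
N0 x:[36,148/3] y:[32,70] z:[27,116/3] -> hit [36,116/3], descend [3, 5]
  N3 x:[131/3,148/3] y:[56,70] z:[37,116/3] -> miss, prune
  N5 x:[36,128/3] y:[32,52] z:[27,113/3] -> hit [36,113/3], descend [2, 4]
    N2 x:[110/3,128/3] y:[43,52] z:[27,110/3] -> miss, prune
    N4 x:[36,37] y:[32,38] z:[109/3,113/3] -> hit [109/3,37] leaf, test {P5@t=109/3}

Visited [0, 3, 5, 2, 4]. Tests: 5 box, 1 leaf. Nearest: P5.

== RESULT ==
1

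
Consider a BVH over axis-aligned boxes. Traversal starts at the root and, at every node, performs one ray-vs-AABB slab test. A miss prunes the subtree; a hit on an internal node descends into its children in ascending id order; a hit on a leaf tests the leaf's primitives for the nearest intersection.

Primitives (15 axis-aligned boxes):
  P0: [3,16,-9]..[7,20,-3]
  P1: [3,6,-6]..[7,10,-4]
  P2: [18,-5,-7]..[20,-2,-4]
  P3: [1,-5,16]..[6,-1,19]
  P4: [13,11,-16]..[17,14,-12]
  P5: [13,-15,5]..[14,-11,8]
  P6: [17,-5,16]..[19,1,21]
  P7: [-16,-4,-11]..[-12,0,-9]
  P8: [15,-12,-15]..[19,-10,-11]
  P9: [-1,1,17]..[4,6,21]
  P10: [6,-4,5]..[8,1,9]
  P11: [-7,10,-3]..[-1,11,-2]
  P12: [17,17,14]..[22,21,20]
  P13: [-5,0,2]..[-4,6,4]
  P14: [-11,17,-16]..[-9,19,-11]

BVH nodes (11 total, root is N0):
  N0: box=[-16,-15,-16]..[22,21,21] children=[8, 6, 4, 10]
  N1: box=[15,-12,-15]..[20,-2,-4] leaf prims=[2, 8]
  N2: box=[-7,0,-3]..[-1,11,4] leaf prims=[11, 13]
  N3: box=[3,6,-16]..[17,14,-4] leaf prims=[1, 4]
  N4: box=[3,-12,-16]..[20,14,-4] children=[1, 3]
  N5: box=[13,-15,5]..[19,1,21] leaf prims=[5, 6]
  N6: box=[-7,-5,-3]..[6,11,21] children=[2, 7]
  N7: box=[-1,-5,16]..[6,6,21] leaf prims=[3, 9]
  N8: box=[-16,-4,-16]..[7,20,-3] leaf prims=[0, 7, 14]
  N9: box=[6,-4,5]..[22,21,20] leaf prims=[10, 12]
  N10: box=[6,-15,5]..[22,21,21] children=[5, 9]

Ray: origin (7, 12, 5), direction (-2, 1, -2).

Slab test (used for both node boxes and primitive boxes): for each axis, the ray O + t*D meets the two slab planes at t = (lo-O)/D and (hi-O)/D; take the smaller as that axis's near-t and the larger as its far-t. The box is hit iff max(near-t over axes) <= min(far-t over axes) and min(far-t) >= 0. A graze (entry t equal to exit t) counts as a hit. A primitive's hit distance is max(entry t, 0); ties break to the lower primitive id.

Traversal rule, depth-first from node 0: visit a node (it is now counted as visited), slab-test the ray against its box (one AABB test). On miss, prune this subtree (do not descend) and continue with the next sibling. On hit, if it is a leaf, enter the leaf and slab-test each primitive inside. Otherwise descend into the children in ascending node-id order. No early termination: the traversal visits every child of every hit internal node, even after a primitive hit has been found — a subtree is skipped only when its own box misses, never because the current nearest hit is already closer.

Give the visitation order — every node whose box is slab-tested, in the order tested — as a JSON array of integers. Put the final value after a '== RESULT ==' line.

Walk:
N0 x:[-15/2,23/2] y:[-27,9] z:[-8,21/2] -> hit [-15/2,9], descend [4, 6, 8, 10]
  N4 x:[-13/2,2] y:[-24,2] z:[9/2,21/2] -> miss, prune
  N6 x:[1/2,7] y:[-17,-1] z:[-8,4] -> miss, prune
  N8 x:[0,23/2] y:[-16,8] z:[4,21/2] -> hit [4,8] leaf, test {P0(miss), P7(miss), P14(miss)}
  N10 x:[-15/2,1/2] y:[-27,9] z:[-8,0] -> hit [-15/2,0], descend [5, 9]
    N5 x:[-6,-3] y:[-27,-11] z:[-8,0] -> miss, prune
    N9 x:[-15/2,1/2] y:[-16,9] z:[-15/2,0] -> hit [-15/2,0] leaf, test {P10(miss), P12(miss)}

Visited [0, 4, 6, 8, 10, 5, 9]. Tests: 7 box, 2 leaf. Nearest: miss.

== RESULT ==
[0, 4, 6, 8, 10, 5, 9]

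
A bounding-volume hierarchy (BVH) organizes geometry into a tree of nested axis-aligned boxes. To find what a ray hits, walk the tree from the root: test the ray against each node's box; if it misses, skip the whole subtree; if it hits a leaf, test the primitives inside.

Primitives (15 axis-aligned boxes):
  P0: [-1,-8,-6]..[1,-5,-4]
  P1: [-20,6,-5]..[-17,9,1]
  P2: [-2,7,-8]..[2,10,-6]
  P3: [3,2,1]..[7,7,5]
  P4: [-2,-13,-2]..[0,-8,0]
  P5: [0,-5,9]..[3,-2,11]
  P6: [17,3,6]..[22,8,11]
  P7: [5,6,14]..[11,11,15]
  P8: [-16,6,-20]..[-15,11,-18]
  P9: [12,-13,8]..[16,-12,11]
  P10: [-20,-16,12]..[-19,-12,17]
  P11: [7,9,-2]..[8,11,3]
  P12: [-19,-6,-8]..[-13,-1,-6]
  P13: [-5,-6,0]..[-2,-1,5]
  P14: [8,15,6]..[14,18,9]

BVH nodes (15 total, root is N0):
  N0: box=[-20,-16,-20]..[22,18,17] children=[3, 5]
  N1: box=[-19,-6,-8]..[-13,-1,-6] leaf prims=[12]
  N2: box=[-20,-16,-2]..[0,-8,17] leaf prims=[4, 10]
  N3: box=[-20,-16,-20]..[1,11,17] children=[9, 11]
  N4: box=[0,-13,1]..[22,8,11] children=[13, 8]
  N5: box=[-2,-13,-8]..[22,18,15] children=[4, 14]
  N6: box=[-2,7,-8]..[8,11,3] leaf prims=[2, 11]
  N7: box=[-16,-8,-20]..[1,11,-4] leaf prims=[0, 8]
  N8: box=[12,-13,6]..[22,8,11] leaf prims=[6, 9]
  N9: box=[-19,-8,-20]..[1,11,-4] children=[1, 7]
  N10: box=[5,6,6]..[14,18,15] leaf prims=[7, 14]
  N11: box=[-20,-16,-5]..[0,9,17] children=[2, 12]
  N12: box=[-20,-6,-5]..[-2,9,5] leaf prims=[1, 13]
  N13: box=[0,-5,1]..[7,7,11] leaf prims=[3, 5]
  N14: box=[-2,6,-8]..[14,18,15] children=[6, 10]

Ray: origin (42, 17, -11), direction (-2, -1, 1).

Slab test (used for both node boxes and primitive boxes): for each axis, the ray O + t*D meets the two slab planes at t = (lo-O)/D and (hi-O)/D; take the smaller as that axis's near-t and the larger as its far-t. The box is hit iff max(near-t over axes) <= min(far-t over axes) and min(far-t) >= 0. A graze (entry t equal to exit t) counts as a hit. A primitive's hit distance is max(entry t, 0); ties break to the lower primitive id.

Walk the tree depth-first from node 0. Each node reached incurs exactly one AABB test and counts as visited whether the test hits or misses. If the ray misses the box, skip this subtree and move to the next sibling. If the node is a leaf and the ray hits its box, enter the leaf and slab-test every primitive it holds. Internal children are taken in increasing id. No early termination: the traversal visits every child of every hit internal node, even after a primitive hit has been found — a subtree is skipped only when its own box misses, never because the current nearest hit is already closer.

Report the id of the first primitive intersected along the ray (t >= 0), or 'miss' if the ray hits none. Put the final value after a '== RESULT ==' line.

Trace the traversal:
N0 x:[10,31] y:[-1,33] z:[-9,28] -> hit [10,28], descend [3, 5]
  N3 x:[41/2,31] y:[6,33] z:[-9,28] -> hit [41/2,28], descend [9, 11]
    N9 x:[41/2,61/2] y:[6,25] z:[-9,7] -> miss, prune
    N11 x:[21,31] y:[8,33] z:[6,28] -> hit [21,28], descend [2, 12]
      N2 x:[21,31] y:[25,33] z:[9,28] -> hit [25,28] leaf, test {P4(miss), P10(miss)}
      N12 x:[22,31] y:[8,23] z:[6,16] -> miss, prune
  N5 x:[10,22] y:[-1,30] z:[3,26] -> hit [10,22], descend [4, 14]
    N4 x:[10,21] y:[9,30] z:[12,22] -> hit [12,21], descend [8, 13]
      N8 x:[10,15] y:[9,30] z:[17,22] -> miss, prune
      N13 x:[35/2,21] y:[10,22] z:[12,22] -> hit [35/2,21] leaf, test {P3(miss), P5@t=20}
    N14 x:[14,22] y:[-1,11] z:[3,26] -> miss, prune

Summary -> nodes [0, 3, 9, 11, 2, 12, 5, 4, 8, 13, 14]; box-tests=11; leaf-entries=2; first=P5

== RESULT ==
5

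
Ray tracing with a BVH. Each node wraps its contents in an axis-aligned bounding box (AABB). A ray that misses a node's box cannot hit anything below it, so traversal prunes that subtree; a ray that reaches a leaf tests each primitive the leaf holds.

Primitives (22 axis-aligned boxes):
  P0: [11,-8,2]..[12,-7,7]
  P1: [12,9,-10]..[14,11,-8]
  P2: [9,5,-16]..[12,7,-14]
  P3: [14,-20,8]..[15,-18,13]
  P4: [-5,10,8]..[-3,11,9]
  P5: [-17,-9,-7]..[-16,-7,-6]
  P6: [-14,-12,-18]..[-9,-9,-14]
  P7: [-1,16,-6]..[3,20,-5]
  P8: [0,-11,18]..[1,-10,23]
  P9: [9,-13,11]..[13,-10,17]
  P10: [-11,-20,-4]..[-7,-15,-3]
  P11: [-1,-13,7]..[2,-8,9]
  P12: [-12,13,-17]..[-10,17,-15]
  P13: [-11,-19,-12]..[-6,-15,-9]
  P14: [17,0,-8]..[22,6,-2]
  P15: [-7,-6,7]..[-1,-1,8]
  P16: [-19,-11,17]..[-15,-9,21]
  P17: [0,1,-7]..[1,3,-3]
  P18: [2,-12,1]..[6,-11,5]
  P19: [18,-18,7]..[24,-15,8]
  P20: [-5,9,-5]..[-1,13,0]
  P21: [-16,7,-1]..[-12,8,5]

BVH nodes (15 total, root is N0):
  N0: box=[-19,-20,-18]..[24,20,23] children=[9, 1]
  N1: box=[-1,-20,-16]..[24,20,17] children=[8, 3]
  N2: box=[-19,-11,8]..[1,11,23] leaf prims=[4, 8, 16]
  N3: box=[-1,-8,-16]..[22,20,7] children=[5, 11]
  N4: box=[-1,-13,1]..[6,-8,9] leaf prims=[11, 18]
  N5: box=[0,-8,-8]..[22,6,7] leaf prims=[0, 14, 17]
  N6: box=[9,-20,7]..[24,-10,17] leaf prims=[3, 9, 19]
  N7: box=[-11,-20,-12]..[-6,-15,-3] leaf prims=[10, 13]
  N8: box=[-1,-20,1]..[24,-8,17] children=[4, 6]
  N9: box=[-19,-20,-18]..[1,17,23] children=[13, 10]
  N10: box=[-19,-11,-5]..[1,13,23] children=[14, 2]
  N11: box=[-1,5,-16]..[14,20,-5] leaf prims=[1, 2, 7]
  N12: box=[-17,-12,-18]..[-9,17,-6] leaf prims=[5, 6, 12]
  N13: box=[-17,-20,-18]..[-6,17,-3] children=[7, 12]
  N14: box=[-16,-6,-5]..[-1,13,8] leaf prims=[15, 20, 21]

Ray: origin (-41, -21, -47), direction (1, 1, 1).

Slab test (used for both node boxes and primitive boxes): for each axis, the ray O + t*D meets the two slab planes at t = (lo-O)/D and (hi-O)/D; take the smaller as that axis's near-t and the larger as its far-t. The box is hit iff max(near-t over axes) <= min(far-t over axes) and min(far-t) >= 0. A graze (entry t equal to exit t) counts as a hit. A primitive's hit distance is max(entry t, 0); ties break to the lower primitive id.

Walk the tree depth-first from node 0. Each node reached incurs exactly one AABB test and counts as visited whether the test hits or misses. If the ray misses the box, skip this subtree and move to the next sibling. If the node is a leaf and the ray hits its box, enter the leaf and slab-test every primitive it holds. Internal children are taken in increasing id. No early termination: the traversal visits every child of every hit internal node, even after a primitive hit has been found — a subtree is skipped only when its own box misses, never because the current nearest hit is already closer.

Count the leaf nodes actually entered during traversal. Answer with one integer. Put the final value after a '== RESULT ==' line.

Trace the traversal:
N0 x:[22,65] y:[1,41] z:[29,70] -> hit [29,41], descend [1, 9]
  N1 x:[40,65] y:[1,41] z:[31,64] -> hit [40,41], descend [3, 8]
    N3 x:[40,63] y:[13,41] z:[31,54] -> hit [40,41], descend [5, 11]
      N5 x:[41,63] y:[13,27] z:[39,54] -> miss, prune
      N11 x:[40,55] y:[26,41] z:[31,42] -> hit [40,41] leaf, test {P1(miss), P2(miss), P7@t=41}
    N8 x:[40,65] y:[1,13] z:[48,64] -> miss, prune
  N9 x:[22,42] y:[1,38] z:[29,70] -> hit [29,38], descend [10, 13]
    N10 x:[22,42] y:[10,34] z:[42,70] -> miss, prune
    N13 x:[24,35] y:[1,38] z:[29,44] -> hit [29,35], descend [7, 12]
      N7 x:[30,35] y:[1,6] z:[35,44] -> miss, prune
      N12 x:[24,32] y:[9,38] z:[29,41] -> hit [29,32] leaf, test {P5(miss), P6(miss), P12(miss)}

Summary -> nodes [0, 1, 3, 5, 11, 8, 9, 10, 13, 7, 12]; box-tests=11; leaf-entries=2; first=P7

== RESULT ==
2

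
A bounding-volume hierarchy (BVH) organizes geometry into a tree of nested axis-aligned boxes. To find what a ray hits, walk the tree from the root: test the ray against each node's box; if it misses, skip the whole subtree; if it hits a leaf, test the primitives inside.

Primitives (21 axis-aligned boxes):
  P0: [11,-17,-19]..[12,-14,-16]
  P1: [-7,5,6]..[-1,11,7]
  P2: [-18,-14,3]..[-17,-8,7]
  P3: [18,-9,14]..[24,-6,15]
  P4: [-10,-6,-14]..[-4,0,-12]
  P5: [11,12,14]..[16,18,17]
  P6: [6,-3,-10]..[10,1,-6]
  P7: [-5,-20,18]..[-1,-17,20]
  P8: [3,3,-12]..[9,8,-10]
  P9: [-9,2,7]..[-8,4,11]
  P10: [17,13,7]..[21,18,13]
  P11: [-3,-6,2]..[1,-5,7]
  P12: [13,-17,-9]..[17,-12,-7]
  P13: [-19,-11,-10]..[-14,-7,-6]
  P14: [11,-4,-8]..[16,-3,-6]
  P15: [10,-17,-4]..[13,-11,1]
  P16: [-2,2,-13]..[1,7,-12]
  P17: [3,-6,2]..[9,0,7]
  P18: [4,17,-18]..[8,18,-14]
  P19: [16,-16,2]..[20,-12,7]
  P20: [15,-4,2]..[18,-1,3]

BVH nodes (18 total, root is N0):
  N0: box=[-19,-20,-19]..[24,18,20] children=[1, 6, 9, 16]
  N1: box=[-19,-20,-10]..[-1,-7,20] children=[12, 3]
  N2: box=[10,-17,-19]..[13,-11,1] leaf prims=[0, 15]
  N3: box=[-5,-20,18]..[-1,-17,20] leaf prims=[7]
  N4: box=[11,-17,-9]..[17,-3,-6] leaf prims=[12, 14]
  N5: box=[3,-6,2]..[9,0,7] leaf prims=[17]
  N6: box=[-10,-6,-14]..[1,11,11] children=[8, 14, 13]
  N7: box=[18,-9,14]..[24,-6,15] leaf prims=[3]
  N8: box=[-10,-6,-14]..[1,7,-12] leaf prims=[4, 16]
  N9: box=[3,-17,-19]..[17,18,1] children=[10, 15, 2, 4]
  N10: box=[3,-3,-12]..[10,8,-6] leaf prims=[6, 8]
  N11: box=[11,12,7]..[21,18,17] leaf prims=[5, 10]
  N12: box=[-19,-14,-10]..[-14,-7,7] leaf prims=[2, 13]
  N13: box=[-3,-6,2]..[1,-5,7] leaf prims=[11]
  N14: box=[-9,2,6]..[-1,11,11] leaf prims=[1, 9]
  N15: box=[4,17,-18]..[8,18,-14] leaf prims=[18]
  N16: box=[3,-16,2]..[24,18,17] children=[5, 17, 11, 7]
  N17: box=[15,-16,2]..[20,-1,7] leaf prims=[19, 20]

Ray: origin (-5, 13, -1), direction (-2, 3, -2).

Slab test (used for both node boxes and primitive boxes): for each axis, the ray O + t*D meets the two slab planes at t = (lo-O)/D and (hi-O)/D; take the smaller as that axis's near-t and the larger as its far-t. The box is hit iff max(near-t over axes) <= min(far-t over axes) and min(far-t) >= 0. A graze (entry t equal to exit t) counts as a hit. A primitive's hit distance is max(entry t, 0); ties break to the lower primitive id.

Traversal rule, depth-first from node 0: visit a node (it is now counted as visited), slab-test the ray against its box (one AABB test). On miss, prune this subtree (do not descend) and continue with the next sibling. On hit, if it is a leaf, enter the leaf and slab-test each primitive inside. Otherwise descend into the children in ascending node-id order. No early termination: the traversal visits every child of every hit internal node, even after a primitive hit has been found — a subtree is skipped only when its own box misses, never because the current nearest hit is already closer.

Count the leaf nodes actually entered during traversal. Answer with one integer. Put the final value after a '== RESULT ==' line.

Walk:
N0 x:[-29/2,7] y:[-11,5/3] z:[-21/2,9] -> hit [-21/2,5/3], descend [1, 6, 9, 16]
  N1 x:[-2,7] y:[-11,-20/3] z:[-21/2,9/2] -> miss, prune
  N6 x:[-3,5/2] y:[-19/3,-2/3] z:[-6,13/2] -> miss, prune
  N9 x:[-11,-4] y:[-10,5/3] z:[-1,9] -> miss, prune
  N16 x:[-29/2,-4] y:[-29/3,5/3] z:[-9,-3/2] -> miss, prune

Summary -> nodes [0, 1, 6, 9, 16]; box-tests=5; leaf-entries=0; first=miss

== RESULT ==
0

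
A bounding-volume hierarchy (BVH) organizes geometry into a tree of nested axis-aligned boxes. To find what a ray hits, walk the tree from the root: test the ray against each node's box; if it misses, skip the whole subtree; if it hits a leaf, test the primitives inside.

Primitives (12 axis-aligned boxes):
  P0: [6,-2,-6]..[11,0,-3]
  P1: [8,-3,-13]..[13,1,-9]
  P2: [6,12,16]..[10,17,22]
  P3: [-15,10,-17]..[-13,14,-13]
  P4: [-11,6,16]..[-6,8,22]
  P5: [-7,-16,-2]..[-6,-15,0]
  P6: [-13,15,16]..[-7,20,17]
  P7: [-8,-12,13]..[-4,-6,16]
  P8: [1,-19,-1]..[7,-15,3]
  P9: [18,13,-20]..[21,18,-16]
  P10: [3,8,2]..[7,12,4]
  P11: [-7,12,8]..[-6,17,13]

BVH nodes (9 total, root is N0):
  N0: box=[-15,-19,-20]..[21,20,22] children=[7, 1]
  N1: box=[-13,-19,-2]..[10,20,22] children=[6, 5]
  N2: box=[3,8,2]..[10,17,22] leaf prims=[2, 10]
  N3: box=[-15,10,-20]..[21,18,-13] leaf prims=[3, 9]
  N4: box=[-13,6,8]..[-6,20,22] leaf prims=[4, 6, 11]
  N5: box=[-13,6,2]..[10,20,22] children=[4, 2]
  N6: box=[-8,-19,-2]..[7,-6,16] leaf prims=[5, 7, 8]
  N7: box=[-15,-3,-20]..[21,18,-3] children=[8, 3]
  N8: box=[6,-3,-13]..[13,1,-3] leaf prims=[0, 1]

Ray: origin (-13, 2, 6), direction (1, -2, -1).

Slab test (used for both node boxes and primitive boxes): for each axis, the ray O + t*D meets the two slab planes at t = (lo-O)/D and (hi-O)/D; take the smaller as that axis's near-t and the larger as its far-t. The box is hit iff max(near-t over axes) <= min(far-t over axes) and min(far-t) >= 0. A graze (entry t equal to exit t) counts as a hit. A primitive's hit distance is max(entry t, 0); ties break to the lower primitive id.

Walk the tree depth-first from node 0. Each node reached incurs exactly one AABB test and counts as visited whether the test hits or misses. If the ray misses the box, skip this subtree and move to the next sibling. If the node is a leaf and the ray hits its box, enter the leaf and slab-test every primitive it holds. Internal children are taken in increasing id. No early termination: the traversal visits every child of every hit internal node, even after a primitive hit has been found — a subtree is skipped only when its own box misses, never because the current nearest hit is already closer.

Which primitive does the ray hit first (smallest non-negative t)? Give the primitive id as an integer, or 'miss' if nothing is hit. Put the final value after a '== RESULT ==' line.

Traverse from the root:
N0 x:[-2,34] y:[-9,21/2] z:[-16,26] -> hit [-2,21/2], descend [1, 7]
  N1 x:[0,23] y:[-9,21/2] z:[-16,8] -> hit [0,8], descend [5, 6]
    N5 x:[0,23] y:[-9,-2] z:[-16,4] -> miss, prune
    N6 x:[5,20] y:[4,21/2] z:[-10,8] -> hit [5,8] leaf, test {P5(miss), P7(miss), P8(miss)}
  N7 x:[-2,34] y:[-8,5/2] z:[9,26] -> miss, prune

Summary -> nodes [0, 1, 5, 6, 7]; box-tests=5; leaf-entries=1; first=miss

== RESULT ==
miss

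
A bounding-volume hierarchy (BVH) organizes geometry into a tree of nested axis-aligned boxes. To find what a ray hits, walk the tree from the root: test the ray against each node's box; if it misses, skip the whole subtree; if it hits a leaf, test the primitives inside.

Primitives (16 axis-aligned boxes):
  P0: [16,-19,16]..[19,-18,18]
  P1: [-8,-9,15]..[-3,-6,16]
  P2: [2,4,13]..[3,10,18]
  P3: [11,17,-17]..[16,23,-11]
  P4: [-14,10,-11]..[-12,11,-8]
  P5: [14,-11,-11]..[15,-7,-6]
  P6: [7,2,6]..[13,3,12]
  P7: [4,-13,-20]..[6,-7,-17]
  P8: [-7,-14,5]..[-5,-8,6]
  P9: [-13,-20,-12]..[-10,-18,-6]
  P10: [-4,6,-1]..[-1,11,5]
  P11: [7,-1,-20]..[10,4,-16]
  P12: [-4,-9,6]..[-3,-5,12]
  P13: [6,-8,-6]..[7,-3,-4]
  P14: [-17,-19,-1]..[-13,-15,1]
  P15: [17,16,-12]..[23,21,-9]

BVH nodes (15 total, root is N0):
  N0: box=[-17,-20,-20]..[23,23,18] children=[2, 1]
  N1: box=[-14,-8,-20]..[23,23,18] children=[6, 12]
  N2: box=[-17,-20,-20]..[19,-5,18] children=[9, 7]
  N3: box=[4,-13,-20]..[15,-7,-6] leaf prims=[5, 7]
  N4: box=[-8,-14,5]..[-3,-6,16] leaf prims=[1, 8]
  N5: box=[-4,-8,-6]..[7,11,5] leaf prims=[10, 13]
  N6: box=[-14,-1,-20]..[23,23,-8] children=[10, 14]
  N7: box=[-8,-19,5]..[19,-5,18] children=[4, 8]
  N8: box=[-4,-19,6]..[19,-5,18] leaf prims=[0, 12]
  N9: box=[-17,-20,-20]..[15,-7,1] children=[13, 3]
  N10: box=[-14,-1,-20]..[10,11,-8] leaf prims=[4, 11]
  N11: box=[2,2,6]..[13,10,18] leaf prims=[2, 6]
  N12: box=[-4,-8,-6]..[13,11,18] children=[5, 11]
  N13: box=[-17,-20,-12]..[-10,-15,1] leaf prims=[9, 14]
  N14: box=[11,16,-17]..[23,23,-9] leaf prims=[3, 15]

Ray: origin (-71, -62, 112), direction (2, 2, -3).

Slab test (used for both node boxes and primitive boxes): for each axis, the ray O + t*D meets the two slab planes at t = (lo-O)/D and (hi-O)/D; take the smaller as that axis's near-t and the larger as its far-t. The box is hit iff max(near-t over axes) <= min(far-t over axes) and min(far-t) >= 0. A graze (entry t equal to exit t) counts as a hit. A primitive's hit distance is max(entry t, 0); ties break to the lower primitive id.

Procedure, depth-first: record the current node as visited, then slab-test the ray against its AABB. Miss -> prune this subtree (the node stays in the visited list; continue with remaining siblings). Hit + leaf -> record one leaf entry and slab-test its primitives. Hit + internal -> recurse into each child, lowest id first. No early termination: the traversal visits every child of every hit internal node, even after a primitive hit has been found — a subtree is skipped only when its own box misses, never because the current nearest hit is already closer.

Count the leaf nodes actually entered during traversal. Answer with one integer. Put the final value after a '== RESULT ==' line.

Trace the traversal:
N0 x:[27,47] y:[21,85/2] z:[94/3,44] -> hit [94/3,85/2], descend [1, 2]
  N1 x:[57/2,47] y:[27,85/2] z:[94/3,44] -> hit [94/3,85/2], descend [6, 12]
    N6 x:[57/2,47] y:[61/2,85/2] z:[40,44] -> hit [40,85/2], descend [10, 14]
      N10 x:[57/2,81/2] y:[61/2,73/2] z:[40,44] -> miss, prune
      N14 x:[41,47] y:[39,85/2] z:[121/3,43] -> hit [41,85/2] leaf, test {P3@t=41, P15(miss)}
    N12 x:[67/2,42] y:[27,73/2] z:[94/3,118/3] -> hit [67/2,73/2], descend [5, 11]
      N5 x:[67/2,39] y:[27,73/2] z:[107/3,118/3] -> hit [107/3,73/2] leaf, test {P10(miss), P13(miss)}
      N11 x:[73/2,42] y:[32,36] z:[94/3,106/3] -> miss, prune
  N2 x:[27,45] y:[21,57/2] z:[94/3,44] -> miss, prune

Summary -> nodes [0, 1, 6, 10, 14, 12, 5, 11, 2]; box-tests=9; leaf-entries=2; first=P3

== RESULT ==
2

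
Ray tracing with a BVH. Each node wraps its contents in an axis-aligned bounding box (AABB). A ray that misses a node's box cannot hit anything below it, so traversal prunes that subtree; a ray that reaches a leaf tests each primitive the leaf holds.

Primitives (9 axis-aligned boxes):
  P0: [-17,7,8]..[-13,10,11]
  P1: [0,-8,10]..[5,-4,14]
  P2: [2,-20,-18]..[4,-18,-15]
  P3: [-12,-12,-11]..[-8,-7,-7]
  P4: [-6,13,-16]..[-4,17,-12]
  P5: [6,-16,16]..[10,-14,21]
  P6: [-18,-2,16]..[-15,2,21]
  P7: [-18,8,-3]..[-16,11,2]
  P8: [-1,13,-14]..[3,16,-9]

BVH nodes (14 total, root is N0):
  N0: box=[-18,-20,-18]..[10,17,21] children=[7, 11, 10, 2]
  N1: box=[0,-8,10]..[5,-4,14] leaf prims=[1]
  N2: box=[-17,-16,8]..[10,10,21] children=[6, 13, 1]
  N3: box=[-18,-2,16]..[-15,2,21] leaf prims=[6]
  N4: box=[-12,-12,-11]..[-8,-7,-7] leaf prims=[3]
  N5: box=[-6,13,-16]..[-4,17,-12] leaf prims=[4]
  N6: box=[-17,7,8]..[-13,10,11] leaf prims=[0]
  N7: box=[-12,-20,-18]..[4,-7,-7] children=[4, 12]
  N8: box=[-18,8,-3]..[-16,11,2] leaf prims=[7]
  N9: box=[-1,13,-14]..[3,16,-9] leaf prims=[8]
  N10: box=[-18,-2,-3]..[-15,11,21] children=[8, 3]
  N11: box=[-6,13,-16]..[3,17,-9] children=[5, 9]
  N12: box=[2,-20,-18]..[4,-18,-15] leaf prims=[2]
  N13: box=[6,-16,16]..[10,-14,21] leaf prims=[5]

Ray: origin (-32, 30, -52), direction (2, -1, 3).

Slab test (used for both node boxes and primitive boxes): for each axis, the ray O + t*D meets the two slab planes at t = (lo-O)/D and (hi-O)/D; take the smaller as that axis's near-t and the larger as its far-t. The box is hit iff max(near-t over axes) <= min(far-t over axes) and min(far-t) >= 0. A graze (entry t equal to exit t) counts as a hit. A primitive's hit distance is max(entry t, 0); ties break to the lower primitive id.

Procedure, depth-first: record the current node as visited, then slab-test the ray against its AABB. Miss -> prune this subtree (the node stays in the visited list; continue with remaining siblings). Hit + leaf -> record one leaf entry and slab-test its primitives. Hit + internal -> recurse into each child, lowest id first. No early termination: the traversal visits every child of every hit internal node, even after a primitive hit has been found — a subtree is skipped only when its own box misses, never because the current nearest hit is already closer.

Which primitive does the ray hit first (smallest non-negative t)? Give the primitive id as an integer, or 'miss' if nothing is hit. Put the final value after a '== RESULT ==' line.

Trace the traversal:
N0 x:[7,21] y:[13,50] z:[34/3,73/3] -> hit [13,21], descend [2, 7, 10, 11]
  N2 x:[15/2,21] y:[20,46] z:[20,73/3] -> hit [20,21], descend [1, 6, 13]
    N1 x:[16,37/2] y:[34,38] z:[62/3,22] -> miss, prune
    N6 x:[15/2,19/2] y:[20,23] z:[20,21] -> miss, prune
    N13 x:[19,21] y:[44,46] z:[68/3,73/3] -> miss, prune
  N7 x:[10,18] y:[37,50] z:[34/3,15] -> miss, prune
  N10 x:[7,17/2] y:[19,32] z:[49/3,73/3] -> miss, prune
  N11 x:[13,35/2] y:[13,17] z:[12,43/3] -> hit [13,43/3], descend [5, 9]
    N5 x:[13,14] y:[13,17] z:[12,40/3] -> hit [13,40/3] leaf, test {P4@t=13}
    N9 x:[31/2,35/2] y:[14,17] z:[38/3,43/3] -> miss, prune

Summary -> nodes [0, 2, 1, 6, 13, 7, 10, 11, 5, 9]; box-tests=10; leaf-entries=1; first=P4

== RESULT ==
4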